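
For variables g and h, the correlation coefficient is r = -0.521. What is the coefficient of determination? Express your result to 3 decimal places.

0.271

r² = (-0.521)² = 0.271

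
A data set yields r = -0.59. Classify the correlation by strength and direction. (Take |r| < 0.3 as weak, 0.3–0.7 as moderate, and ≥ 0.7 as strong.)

r = -0.59 < 0 so the relationship is negative.
|r| = 0.59, which falls in the moderate range.

moderate negative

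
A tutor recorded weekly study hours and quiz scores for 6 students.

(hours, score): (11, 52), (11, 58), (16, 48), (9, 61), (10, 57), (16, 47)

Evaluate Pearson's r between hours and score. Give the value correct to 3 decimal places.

n = 6, Σx = 73, Σy = 323, Σx² = 935, Σy² = 17551, Σxy = 3849
nΣxy − ΣxΣy = 23094 − 23579 = -485
nΣx² − (Σx)² = 5610 − 5329 = 281; nΣy² − (Σy)² = 105306 − 104329 = 977
r = -485 / √(281 × 977) = -485 / 523.9628 ≈ -0.926

-0.926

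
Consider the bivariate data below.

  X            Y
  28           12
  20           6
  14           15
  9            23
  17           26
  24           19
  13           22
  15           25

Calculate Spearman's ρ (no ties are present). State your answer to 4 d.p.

Rank X: 8, 6, 3, 1, 5, 7, 2, 4
Rank Y: 2, 1, 3, 6, 8, 4, 5, 7
d = rank(X) − rank(Y): 6, 5, 0, -5, -3, 3, -3, -3; Σd² = 122
ρ = 1 − 6Σd² / [n(n²−1)] = 1 − 6×122 / (8×63) = 1 − 732/504 ≈ -0.4524

-0.4524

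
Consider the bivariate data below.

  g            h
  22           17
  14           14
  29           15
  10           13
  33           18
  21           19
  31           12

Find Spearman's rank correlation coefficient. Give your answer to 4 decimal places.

Rank g: 4, 2, 5, 1, 7, 3, 6
Rank h: 5, 3, 4, 2, 6, 7, 1
d = rank(g) − rank(h): -1, -1, 1, -1, 1, -4, 5; Σd² = 46
ρ = 1 − 6Σd² / [n(n²−1)] = 1 − 6×46 / (7×48) = 1 − 276/336 ≈ 0.1786

0.1786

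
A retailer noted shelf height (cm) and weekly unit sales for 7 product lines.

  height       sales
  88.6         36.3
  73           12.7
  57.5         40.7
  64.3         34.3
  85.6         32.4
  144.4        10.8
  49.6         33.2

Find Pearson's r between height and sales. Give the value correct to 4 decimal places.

-0.6454

n = 7, Σx = 563, Σy = 200.4, Σx² = 51258.58, Σy² = 6580.6, Σxy = 14668.7
nΣxy − ΣxΣy = 102680.9 − 112825.2 = -10144.3
nΣx² − (Σx)² = 358810.06 − 316969 = 41841.06; nΣy² − (Σy)² = 46064.2 − 40160.16 = 5904.04
r = -10144.3 / √(41841.06 × 5904.04) = -10144.3 / 15717.2291 ≈ -0.6454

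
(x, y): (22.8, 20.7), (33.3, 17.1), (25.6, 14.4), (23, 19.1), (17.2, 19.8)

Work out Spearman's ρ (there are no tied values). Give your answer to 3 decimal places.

Rank x: 2, 5, 4, 3, 1
Rank y: 5, 2, 1, 3, 4
d = rank(x) − rank(y): -3, 3, 3, 0, -3; Σd² = 36
ρ = 1 − 6Σd² / [n(n²−1)] = 1 − 6×36 / (5×24) = 1 − 216/120 ≈ -0.800

-0.800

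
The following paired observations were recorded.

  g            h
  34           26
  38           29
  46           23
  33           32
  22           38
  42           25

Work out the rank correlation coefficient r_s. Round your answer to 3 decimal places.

-0.943

Rank g: 3, 4, 6, 2, 1, 5
Rank h: 3, 4, 1, 5, 6, 2
d = rank(g) − rank(h): 0, 0, 5, -3, -5, 3; Σd² = 68
ρ = 1 − 6Σd² / [n(n²−1)] = 1 − 6×68 / (6×35) = 1 − 408/210 ≈ -0.943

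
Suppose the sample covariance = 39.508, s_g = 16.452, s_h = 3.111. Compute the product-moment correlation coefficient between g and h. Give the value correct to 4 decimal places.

0.7719

r = Cov(g,h) / (s_g · s_h) = 39.508 / (16.452 × 3.111)
  = 39.508 / 51.1822 ≈ 0.7719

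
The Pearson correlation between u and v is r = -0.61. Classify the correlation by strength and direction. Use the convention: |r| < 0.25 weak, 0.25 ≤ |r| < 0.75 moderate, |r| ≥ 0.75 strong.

moderate negative

r = -0.61 < 0 so the relationship is negative.
|r| = 0.61, which falls in the moderate range.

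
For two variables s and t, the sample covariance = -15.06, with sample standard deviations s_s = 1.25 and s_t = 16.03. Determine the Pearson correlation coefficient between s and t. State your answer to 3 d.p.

r = Cov(s,t) / (s_s · s_t) = -15.06 / (1.25 × 16.03)
  = -15.06 / 20.0375 ≈ -0.752

-0.752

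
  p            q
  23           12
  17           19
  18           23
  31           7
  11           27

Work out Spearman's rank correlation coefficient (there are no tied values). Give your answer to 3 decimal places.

-0.900

Rank p: 4, 2, 3, 5, 1
Rank q: 2, 3, 4, 1, 5
d = rank(p) − rank(q): 2, -1, -1, 4, -4; Σd² = 38
ρ = 1 − 6Σd² / [n(n²−1)] = 1 − 6×38 / (5×24) = 1 − 228/120 ≈ -0.900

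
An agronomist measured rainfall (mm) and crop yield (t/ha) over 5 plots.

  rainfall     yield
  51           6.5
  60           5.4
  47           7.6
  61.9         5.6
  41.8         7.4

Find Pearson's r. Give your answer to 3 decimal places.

-0.944

n = 5, Σx = 261.7, Σy = 32.5, Σx² = 13988.85, Σy² = 215.29, Σxy = 1668.66
nΣxy − ΣxΣy = 8343.3 − 8505.25 = -161.95
nΣx² − (Σx)² = 69944.25 − 68486.89 = 1457.36; nΣy² − (Σy)² = 1076.45 − 1056.25 = 20.2
r = -161.95 / √(1457.36 × 20.2) = -161.95 / 171.5770 ≈ -0.944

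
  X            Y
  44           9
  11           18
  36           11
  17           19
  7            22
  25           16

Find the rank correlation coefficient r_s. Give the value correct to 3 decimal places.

-0.943

Rank X: 6, 2, 5, 3, 1, 4
Rank Y: 1, 4, 2, 5, 6, 3
d = rank(X) − rank(Y): 5, -2, 3, -2, -5, 1; Σd² = 68
ρ = 1 − 6Σd² / [n(n²−1)] = 1 − 6×68 / (6×35) = 1 − 408/210 ≈ -0.943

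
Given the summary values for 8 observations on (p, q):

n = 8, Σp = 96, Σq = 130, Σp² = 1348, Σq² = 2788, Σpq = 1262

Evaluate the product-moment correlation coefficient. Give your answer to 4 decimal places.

-0.8190

r = (nΣpq − ΣpΣq) / √[(nΣp² − (Σp)²)(nΣq² − (Σq)²)]
Numerator: 8×1262 − 96×130 = -2384
Denominator: √[(10784 − 9216)(22304 − 16900)] = √[1568 × 5404] = 2910.9229
r = -2384 / 2910.9229 ≈ -0.8190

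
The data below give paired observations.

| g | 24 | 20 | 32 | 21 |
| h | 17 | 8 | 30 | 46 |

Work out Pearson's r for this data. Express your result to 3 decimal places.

0.166

n = 4, Σg = 97, Σh = 101, Σg² = 2441, Σh² = 3369, Σgh = 2494
nΣgh − ΣgΣh = 9976 − 9797 = 179
nΣg² − (Σg)² = 9764 − 9409 = 355; nΣh² − (Σh)² = 13476 − 10201 = 3275
r = 179 / √(355 × 3275) = 179 / 1078.2509 ≈ 0.166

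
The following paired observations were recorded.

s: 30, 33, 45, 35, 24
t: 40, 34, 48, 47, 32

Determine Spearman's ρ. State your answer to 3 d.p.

0.900

Rank s: 2, 3, 5, 4, 1
Rank t: 3, 2, 5, 4, 1
d = rank(s) − rank(t): -1, 1, 0, 0, 0; Σd² = 2
ρ = 1 − 6Σd² / [n(n²−1)] = 1 − 6×2 / (5×24) = 1 − 12/120 ≈ 0.900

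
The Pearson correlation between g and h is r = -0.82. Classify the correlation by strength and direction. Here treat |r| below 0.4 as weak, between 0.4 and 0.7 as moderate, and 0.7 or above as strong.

strong negative

r = -0.82 < 0 so the relationship is negative.
|r| = 0.82, which falls in the strong range.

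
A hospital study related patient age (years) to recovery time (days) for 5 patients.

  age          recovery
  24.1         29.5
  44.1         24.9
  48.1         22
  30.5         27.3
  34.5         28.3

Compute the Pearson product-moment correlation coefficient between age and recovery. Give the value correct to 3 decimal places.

n = 5, Σx = 181.3, Σy = 132, Σx² = 6959.73, Σy² = 3520.44, Σxy = 4676.24
nΣxy − ΣxΣy = 23381.2 − 23931.6 = -550.4
nΣx² − (Σx)² = 34798.65 − 32869.69 = 1928.96; nΣy² − (Σy)² = 17602.2 − 17424 = 178.2
r = -550.4 / √(1928.96 × 178.2) = -550.4 / 586.2940 ≈ -0.939

-0.939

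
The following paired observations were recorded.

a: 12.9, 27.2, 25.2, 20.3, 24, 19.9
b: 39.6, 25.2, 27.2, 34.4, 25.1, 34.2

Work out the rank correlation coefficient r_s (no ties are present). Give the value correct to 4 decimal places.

-0.7714

Rank a: 1, 6, 5, 3, 4, 2
Rank b: 6, 2, 3, 5, 1, 4
d = rank(a) − rank(b): -5, 4, 2, -2, 3, -2; Σd² = 62
ρ = 1 − 6Σd² / [n(n²−1)] = 1 − 6×62 / (6×35) = 1 − 372/210 ≈ -0.7714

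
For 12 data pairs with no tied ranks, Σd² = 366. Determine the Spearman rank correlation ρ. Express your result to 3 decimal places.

-0.280

ρ = 1 − 6Σd² / [n(n²−1)] = 1 − 6×366 / (12×143)
  = 1 − 2196/1716 = 1 − 1.2797 ≈ -0.280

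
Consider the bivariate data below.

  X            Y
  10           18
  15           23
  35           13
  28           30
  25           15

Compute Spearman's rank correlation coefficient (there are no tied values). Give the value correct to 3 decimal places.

Rank X: 1, 2, 5, 4, 3
Rank Y: 3, 4, 1, 5, 2
d = rank(X) − rank(Y): -2, -2, 4, -1, 1; Σd² = 26
ρ = 1 − 6Σd² / [n(n²−1)] = 1 − 6×26 / (5×24) = 1 − 156/120 ≈ -0.300

-0.300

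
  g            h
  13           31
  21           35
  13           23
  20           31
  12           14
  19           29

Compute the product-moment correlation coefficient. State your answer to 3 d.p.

n = 6, Σg = 98, Σh = 163, Σg² = 1684, Σh² = 4713, Σgh = 2776
nΣgh − ΣgΣh = 16656 − 15974 = 682
nΣg² − (Σg)² = 10104 − 9604 = 500; nΣh² − (Σh)² = 28278 − 26569 = 1709
r = 682 / √(500 × 1709) = 682 / 924.3917 ≈ 0.738

0.738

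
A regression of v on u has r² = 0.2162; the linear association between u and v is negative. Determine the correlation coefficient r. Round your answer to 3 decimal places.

-0.465

|r| = √0.2162 = 0.465
The association is negative, so r = −0.465.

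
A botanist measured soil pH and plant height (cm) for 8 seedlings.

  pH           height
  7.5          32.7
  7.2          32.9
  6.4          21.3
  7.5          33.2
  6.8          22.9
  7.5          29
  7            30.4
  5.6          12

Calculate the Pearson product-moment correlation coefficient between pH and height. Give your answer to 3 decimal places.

0.948

n = 8, Σx = 55.5, Σy = 214.4, Σx² = 388.15, Σy² = 6141.2, Σxy = 1520.67
nΣxy − ΣxΣy = 12165.36 − 11899.2 = 266.16
nΣx² − (Σx)² = 3105.2 − 3080.25 = 24.95; nΣy² − (Σy)² = 49129.6 − 45967.36 = 3162.24
r = 266.16 / √(24.95 × 3162.24) = 266.16 / 280.8877 ≈ 0.948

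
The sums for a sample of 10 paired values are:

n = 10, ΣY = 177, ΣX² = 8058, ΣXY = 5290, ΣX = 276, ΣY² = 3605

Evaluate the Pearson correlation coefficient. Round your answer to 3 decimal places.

0.888

r = (nΣXY − ΣXΣY) / √[(nΣX² − (ΣX)²)(nΣY² − (ΣY)²)]
Numerator: 10×5290 − 276×177 = 4048
Denominator: √[(80580 − 76176)(36050 − 31329)] = √[4404 × 4721] = 4559.7460
r = 4048 / 4559.7460 ≈ 0.888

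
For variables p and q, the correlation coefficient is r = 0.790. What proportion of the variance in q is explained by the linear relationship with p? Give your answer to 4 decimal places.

0.6241

r² = (0.790)² = 0.6241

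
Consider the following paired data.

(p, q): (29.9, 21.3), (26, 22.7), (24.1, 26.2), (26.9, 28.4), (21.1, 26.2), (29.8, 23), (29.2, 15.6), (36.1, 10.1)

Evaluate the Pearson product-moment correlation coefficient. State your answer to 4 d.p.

-0.8211

n = 8, Σp = 223.1, Σq = 173.5, Σp² = 6363.53, Σq² = 4022.79, Σpq = 4680.8
nΣpq − ΣpΣq = 37446.4 − 38707.85 = -1261.45
nΣp² − (Σp)² = 50908.24 − 49773.61 = 1134.63; nΣq² − (Σq)² = 32182.32 − 30102.25 = 2080.07
r = -1261.45 / √(1134.63 × 2080.07) = -1261.45 / 1536.2649 ≈ -0.8211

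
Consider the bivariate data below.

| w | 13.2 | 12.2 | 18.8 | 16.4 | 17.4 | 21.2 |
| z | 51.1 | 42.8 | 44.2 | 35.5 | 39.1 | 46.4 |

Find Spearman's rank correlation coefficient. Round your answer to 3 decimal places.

Rank w: 2, 1, 5, 3, 4, 6
Rank z: 6, 3, 4, 1, 2, 5
d = rank(w) − rank(z): -4, -2, 1, 2, 2, 1; Σd² = 30
ρ = 1 − 6Σd² / [n(n²−1)] = 1 − 6×30 / (6×35) = 1 − 180/210 ≈ 0.143

0.143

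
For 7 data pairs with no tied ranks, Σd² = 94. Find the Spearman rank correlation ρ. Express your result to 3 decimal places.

ρ = 1 − 6Σd² / [n(n²−1)] = 1 − 6×94 / (7×48)
  = 1 − 564/336 = 1 − 1.6786 ≈ -0.679

-0.679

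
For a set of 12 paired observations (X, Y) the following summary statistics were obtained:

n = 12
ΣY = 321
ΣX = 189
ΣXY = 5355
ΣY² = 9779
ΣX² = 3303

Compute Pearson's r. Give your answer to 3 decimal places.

r = (nΣXY − ΣXΣY) / √[(nΣX² − (ΣX)²)(nΣY² − (ΣY)²)]
Numerator: 12×5355 − 189×321 = 3591
Denominator: √[(39636 − 35721)(117348 − 103041)] = √[3915 × 14307] = 7484.1102
r = 3591 / 7484.1102 ≈ 0.480

0.480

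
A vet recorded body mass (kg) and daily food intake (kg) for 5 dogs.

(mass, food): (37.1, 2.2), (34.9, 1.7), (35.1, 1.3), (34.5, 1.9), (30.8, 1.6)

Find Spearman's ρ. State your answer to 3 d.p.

Rank mass: 5, 3, 4, 2, 1
Rank food: 5, 3, 1, 4, 2
d = rank(mass) − rank(food): 0, 0, 3, -2, -1; Σd² = 14
ρ = 1 − 6Σd² / [n(n²−1)] = 1 − 6×14 / (5×24) = 1 − 84/120 ≈ 0.300

0.300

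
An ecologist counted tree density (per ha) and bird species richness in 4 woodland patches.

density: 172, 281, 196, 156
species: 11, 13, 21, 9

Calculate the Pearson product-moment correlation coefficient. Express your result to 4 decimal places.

n = 4, Σx = 805, Σy = 54, Σx² = 171297, Σy² = 812, Σxy = 11065
nΣxy − ΣxΣy = 44260 − 43470 = 790
nΣx² − (Σx)² = 685188 − 648025 = 37163; nΣy² − (Σy)² = 3248 − 2916 = 332
r = 790 / √(37163 × 332) = 790 / 3512.5654 ≈ 0.2249

0.2249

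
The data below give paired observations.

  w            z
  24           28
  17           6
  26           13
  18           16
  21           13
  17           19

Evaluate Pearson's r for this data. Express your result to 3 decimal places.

0.344

n = 6, Σw = 123, Σz = 95, Σw² = 2595, Σz² = 1775, Σwz = 1996
nΣwz − ΣwΣz = 11976 − 11685 = 291
nΣw² − (Σw)² = 15570 − 15129 = 441; nΣz² − (Σz)² = 10650 − 9025 = 1625
r = 291 / √(441 × 1625) = 291 / 846.5371 ≈ 0.344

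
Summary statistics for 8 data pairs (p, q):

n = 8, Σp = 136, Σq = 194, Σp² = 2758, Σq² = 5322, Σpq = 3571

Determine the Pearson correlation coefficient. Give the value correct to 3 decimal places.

r = (nΣpq − ΣpΣq) / √[(nΣp² − (Σp)²)(nΣq² − (Σq)²)]
Numerator: 8×3571 − 136×194 = 2184
Denominator: √[(22064 − 18496)(42576 − 37636)] = √[3568 × 4940] = 4198.3235
r = 2184 / 4198.3235 ≈ 0.520

0.520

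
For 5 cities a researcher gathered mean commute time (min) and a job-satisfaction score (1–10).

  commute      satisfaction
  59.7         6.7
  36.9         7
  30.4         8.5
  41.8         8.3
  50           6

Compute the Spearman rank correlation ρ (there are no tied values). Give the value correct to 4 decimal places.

-0.8000

Rank commute: 5, 2, 1, 3, 4
Rank satisfaction: 2, 3, 5, 4, 1
d = rank(commute) − rank(satisfaction): 3, -1, -4, -1, 3; Σd² = 36
ρ = 1 − 6Σd² / [n(n²−1)] = 1 − 6×36 / (5×24) = 1 − 216/120 ≈ -0.8000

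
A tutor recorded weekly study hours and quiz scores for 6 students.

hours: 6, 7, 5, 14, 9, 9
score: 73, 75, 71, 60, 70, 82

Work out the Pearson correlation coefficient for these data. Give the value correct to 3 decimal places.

n = 6, Σx = 50, Σy = 431, Σx² = 468, Σy² = 31219, Σxy = 3526
nΣxy − ΣxΣy = 21156 − 21550 = -394
nΣx² − (Σx)² = 2808 − 2500 = 308; nΣy² − (Σy)² = 187314 − 185761 = 1553
r = -394 / √(308 × 1553) = -394 / 691.6097 ≈ -0.570

-0.570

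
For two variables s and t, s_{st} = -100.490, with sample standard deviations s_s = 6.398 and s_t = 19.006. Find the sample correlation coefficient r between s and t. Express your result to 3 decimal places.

r = Cov(s,t) / (s_s · s_t) = -100.490 / (6.398 × 19.006)
  = -100.490 / 121.6004 ≈ -0.826

-0.826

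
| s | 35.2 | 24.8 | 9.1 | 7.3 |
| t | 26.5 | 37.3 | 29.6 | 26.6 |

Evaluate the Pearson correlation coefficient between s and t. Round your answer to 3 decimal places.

n = 4, Σs = 76.4, Σt = 120, Σs² = 1990.18, Σt² = 3677.26, Σst = 2321.38
nΣst − ΣsΣt = 9285.52 − 9168 = 117.52
nΣs² − (Σs)² = 7960.72 − 5836.96 = 2123.76; nΣt² − (Σt)² = 14709.04 − 14400 = 309.04
r = 117.52 / √(2123.76 × 309.04) = 117.52 / 810.1400 ≈ 0.145

0.145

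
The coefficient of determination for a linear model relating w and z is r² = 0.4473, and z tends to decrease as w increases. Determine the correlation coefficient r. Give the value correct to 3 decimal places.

-0.669

|r| = √0.4473 = 0.669
The association is negative, so r = −0.669.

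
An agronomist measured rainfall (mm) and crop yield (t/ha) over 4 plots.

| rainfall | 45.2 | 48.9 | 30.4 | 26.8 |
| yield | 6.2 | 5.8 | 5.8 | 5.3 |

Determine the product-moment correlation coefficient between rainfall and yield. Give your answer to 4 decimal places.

0.7049

n = 4, Σx = 151.3, Σy = 23.1, Σx² = 6076.65, Σy² = 133.81, Σxy = 882.22
nΣxy − ΣxΣy = 3528.88 − 3495.03 = 33.85
nΣx² − (Σx)² = 24306.6 − 22891.69 = 1414.91; nΣy² − (Σy)² = 535.24 − 533.61 = 1.63
r = 33.85 / √(1414.91 × 1.63) = 33.85 / 48.0240 ≈ 0.7049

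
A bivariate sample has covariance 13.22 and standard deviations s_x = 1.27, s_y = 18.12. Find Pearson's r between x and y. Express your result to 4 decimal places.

0.5745

r = Cov(x,y) / (s_x · s_y) = 13.22 / (1.27 × 18.12)
  = 13.22 / 23.0124 ≈ 0.5745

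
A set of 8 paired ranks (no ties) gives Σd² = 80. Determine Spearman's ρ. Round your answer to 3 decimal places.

0.048

ρ = 1 − 6Σd² / [n(n²−1)] = 1 − 6×80 / (8×63)
  = 1 − 480/504 = 1 − 0.9524 ≈ 0.048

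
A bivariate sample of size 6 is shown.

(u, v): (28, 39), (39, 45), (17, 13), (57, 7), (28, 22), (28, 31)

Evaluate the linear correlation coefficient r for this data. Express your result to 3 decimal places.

-0.200

n = 6, Σu = 197, Σv = 157, Σu² = 7411, Σv² = 5209, Σuv = 4951
nΣuv − ΣuΣv = 29706 − 30929 = -1223
nΣu² − (Σu)² = 44466 − 38809 = 5657; nΣv² − (Σv)² = 31254 − 24649 = 6605
r = -1223 / √(5657 × 6605) = -1223 / 6112.6496 ≈ -0.200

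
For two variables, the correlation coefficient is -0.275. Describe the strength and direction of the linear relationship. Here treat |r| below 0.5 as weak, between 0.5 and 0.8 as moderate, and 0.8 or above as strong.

weak negative

r = -0.275 < 0 so the relationship is negative.
|r| = 0.275, which falls in the weak range.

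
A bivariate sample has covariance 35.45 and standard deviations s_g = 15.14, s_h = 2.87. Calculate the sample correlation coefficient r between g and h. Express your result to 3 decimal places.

0.816

r = Cov(g,h) / (s_g · s_h) = 35.45 / (15.14 × 2.87)
  = 35.45 / 43.4518 ≈ 0.816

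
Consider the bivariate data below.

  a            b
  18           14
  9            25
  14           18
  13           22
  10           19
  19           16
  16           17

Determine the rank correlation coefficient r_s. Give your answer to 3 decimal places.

-0.929

Rank a: 6, 1, 4, 3, 2, 7, 5
Rank b: 1, 7, 4, 6, 5, 2, 3
d = rank(a) − rank(b): 5, -6, 0, -3, -3, 5, 2; Σd² = 108
ρ = 1 − 6Σd² / [n(n²−1)] = 1 − 6×108 / (7×48) = 1 − 648/336 ≈ -0.929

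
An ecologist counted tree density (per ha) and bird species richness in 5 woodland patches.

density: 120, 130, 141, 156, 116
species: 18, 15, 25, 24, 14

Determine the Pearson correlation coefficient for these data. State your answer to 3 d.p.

n = 5, Σx = 663, Σy = 96, Σx² = 88973, Σy² = 1946, Σxy = 13003
nΣxy − ΣxΣy = 65015 − 63648 = 1367
nΣx² − (Σx)² = 444865 − 439569 = 5296; nΣy² − (Σy)² = 9730 − 9216 = 514
r = 1367 / √(5296 × 514) = 1367 / 1649.8921 ≈ 0.829

0.829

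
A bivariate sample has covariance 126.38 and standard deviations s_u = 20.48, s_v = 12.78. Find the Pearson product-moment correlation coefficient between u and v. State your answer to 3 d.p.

r = Cov(u,v) / (s_u · s_v) = 126.38 / (20.48 × 12.78)
  = 126.38 / 261.7344 ≈ 0.483

0.483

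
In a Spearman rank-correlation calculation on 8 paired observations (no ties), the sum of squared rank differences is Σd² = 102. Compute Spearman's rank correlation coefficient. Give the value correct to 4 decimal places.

ρ = 1 − 6Σd² / [n(n²−1)] = 1 − 6×102 / (8×63)
  = 1 − 612/504 = 1 − 1.21429 ≈ -0.2143

-0.2143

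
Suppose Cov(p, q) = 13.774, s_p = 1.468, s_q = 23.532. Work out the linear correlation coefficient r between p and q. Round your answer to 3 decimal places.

0.399

r = Cov(p,q) / (s_p · s_q) = 13.774 / (1.468 × 23.532)
  = 13.774 / 34.5450 ≈ 0.399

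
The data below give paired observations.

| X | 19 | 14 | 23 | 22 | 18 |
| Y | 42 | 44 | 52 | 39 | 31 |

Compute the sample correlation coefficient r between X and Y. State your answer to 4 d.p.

0.2977

n = 5, ΣX = 96, ΣY = 208, ΣX² = 1894, ΣY² = 8886, ΣXY = 4026
nΣXY − ΣXΣY = 20130 − 19968 = 162
nΣX² − (ΣX)² = 9470 − 9216 = 254; nΣY² − (ΣY)² = 44430 − 43264 = 1166
r = 162 / √(254 × 1166) = 162 / 544.2095 ≈ 0.2977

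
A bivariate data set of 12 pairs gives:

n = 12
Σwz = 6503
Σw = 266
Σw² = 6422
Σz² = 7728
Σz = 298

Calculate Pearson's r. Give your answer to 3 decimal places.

-0.247

r = (nΣwz − ΣwΣz) / √[(nΣw² − (Σw)²)(nΣz² − (Σz)²)]
Numerator: 12×6503 − 266×298 = -1232
Denominator: √[(77064 − 70756)(92736 − 88804)] = √[6308 × 3932] = 4980.2667
r = -1232 / 4980.2667 ≈ -0.247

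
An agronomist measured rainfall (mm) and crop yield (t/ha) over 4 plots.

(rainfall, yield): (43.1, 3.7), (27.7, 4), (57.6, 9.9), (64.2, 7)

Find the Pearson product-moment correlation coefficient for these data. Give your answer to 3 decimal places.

n = 4, Σx = 192.6, Σy = 24.6, Σx² = 10064.3, Σy² = 176.7, Σxy = 1289.91
nΣxy − ΣxΣy = 5159.64 − 4737.96 = 421.68
nΣx² − (Σx)² = 40257.2 − 37094.76 = 3162.44; nΣy² − (Σy)² = 706.8 − 605.16 = 101.64
r = 421.68 / √(3162.44 × 101.64) = 421.68 / 566.9483 ≈ 0.744

0.744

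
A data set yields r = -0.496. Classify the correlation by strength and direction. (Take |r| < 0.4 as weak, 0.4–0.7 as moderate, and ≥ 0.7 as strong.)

r = -0.496 < 0 so the relationship is negative.
|r| = 0.496, which falls in the moderate range.

moderate negative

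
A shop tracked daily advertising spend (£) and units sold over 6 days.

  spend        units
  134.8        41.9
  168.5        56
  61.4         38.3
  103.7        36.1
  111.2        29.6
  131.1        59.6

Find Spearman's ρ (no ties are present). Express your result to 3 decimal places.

0.600

Rank spend: 5, 6, 1, 2, 3, 4
Rank units: 4, 5, 3, 2, 1, 6
d = rank(spend) − rank(units): 1, 1, -2, 0, 2, -2; Σd² = 14
ρ = 1 − 6Σd² / [n(n²−1)] = 1 − 6×14 / (6×35) = 1 − 84/210 ≈ 0.600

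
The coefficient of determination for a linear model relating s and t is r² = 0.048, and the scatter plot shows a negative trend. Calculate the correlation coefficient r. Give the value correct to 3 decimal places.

|r| = √0.048 = 0.219
The association is negative, so r = −0.219.

-0.219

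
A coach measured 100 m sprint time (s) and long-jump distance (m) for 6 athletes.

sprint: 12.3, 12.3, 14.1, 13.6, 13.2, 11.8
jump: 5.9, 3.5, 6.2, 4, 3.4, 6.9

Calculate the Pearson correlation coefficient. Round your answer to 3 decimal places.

-0.217

n = 6, Σx = 77.3, Σy = 29.9, Σx² = 999.83, Σy² = 160.67, Σxy = 383.74
nΣxy − ΣxΣy = 2302.44 − 2311.27 = -8.83
nΣx² − (Σx)² = 5998.98 − 5975.29 = 23.69; nΣy² − (Σy)² = 964.02 − 894.01 = 70.01
r = -8.83 / √(23.69 × 70.01) = -8.83 / 40.7251 ≈ -0.217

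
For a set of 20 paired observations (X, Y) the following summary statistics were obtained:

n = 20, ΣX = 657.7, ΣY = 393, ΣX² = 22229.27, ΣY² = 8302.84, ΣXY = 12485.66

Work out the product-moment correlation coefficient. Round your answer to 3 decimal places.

-0.742

r = (nΣXY − ΣXΣY) / √[(nΣX² − (ΣX)²)(nΣY² − (ΣY)²)]
Numerator: 20×12485.66 − 657.7×393 = -8762.9
Denominator: √[(444585.4 − 432569.29)(166056.8 − 154449)] = √[12016.11 × 11607.8] = 11810.1906
r = -8762.9 / 11810.1906 ≈ -0.742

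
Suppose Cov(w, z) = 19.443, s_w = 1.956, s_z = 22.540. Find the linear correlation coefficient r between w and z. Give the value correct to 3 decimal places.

r = Cov(w,z) / (s_w · s_z) = 19.443 / (1.956 × 22.540)
  = 19.443 / 44.0882 ≈ 0.441

0.441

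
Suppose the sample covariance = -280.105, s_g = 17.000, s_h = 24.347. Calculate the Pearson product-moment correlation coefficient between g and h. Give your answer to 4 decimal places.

-0.6767

r = Cov(g,h) / (s_g · s_h) = -280.105 / (17.000 × 24.347)
  = -280.105 / 413.8990 ≈ -0.6767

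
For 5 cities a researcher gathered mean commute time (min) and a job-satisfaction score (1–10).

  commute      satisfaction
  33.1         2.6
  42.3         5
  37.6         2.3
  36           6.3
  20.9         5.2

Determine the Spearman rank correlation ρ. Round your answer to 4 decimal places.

Rank commute: 2, 5, 4, 3, 1
Rank satisfaction: 2, 3, 1, 5, 4
d = rank(commute) − rank(satisfaction): 0, 2, 3, -2, -3; Σd² = 26
ρ = 1 − 6Σd² / [n(n²−1)] = 1 − 6×26 / (5×24) = 1 − 156/120 ≈ -0.3000

-0.3000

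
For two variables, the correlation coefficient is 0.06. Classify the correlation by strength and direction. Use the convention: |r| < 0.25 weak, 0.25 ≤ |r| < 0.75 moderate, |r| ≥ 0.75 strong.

weak positive

r = 0.06 > 0 so the relationship is positive.
|r| = 0.06, which falls in the weak range.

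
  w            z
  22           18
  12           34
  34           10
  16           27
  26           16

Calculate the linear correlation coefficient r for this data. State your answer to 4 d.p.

n = 5, Σw = 110, Σz = 105, Σw² = 2716, Σz² = 2565, Σwz = 1992
nΣwz − ΣwΣz = 9960 − 11550 = -1590
nΣw² − (Σw)² = 13580 − 12100 = 1480; nΣz² − (Σz)² = 12825 − 11025 = 1800
r = -1590 / √(1480 × 1800) = -1590 / 1632.1765 ≈ -0.9742

-0.9742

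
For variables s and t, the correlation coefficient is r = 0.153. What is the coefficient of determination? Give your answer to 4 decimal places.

r² = (0.153)² = 0.0234

0.0234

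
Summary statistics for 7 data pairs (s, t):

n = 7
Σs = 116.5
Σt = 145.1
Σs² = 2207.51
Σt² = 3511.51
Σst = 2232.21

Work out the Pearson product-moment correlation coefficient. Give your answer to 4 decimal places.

r = (nΣst − ΣsΣt) / √[(nΣs² − (Σs)²)(nΣt² − (Σt)²)]
Numerator: 7×2232.21 − 116.5×145.1 = -1278.68
Denominator: √[(15452.57 − 13572.25)(24580.57 − 21054.01)] = √[1880.32 × 3526.56] = 2575.0847
r = -1278.68 / 2575.0847 ≈ -0.4966

-0.4966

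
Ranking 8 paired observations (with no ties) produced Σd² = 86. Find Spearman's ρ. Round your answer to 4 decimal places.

-0.0238

ρ = 1 − 6Σd² / [n(n²−1)] = 1 − 6×86 / (8×63)
  = 1 − 516/504 = 1 − 1.02381 ≈ -0.0238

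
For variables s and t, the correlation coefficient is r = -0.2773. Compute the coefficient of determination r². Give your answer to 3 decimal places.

0.077

r² = (-0.2773)² = 0.077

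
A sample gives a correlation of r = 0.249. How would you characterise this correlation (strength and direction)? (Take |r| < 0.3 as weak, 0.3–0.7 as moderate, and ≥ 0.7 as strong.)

weak positive

r = 0.249 > 0 so the relationship is positive.
|r| = 0.249, which falls in the weak range.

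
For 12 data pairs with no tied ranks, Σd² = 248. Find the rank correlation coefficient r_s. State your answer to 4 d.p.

ρ = 1 − 6Σd² / [n(n²−1)] = 1 − 6×248 / (12×143)
  = 1 − 1488/1716 = 1 − 0.86713 ≈ 0.1329

0.1329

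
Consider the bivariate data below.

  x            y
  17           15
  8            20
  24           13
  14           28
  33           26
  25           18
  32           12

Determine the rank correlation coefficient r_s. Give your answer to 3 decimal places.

Rank x: 3, 1, 4, 2, 7, 5, 6
Rank y: 3, 5, 2, 7, 6, 4, 1
d = rank(x) − rank(y): 0, -4, 2, -5, 1, 1, 5; Σd² = 72
ρ = 1 − 6Σd² / [n(n²−1)] = 1 − 6×72 / (7×48) = 1 − 432/336 ≈ -0.286

-0.286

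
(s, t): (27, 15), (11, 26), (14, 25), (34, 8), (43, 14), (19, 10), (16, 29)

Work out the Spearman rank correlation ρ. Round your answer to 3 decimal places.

Rank s: 5, 1, 2, 6, 7, 4, 3
Rank t: 4, 6, 5, 1, 3, 2, 7
d = rank(s) − rank(t): 1, -5, -3, 5, 4, 2, -4; Σd² = 96
ρ = 1 − 6Σd² / [n(n²−1)] = 1 − 6×96 / (7×48) = 1 − 576/336 ≈ -0.714

-0.714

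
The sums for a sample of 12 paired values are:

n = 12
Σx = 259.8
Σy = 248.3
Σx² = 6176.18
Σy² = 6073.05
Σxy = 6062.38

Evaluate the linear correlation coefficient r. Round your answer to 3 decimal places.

0.956

r = (nΣxy − ΣxΣy) / √[(nΣx² − (Σx)²)(nΣy² − (Σy)²)]
Numerator: 12×6062.38 − 259.8×248.3 = 8240.22
Denominator: √[(74114.16 − 67496.04)(72876.6 − 61652.89)] = √[6618.12 × 11223.71] = 8618.5764
r = 8240.22 / 8618.5764 ≈ 0.956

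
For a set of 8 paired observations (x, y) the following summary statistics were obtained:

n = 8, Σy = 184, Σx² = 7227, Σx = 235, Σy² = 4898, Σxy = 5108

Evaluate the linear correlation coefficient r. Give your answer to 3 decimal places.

-0.639

r = (nΣxy − ΣxΣy) / √[(nΣx² − (Σx)²)(nΣy² − (Σy)²)]
Numerator: 8×5108 − 235×184 = -2376
Denominator: √[(57816 − 55225)(39184 − 33856)] = √[2591 × 5328] = 3715.4876
r = -2376 / 3715.4876 ≈ -0.639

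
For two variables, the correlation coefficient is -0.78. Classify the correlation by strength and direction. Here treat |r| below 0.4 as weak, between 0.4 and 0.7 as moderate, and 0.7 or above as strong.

r = -0.78 < 0 so the relationship is negative.
|r| = 0.78, which falls in the strong range.

strong negative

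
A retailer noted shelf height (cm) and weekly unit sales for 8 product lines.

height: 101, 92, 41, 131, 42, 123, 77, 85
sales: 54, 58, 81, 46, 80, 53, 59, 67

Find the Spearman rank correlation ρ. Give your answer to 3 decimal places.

-0.976

Rank height: 6, 5, 1, 8, 2, 7, 3, 4
Rank sales: 3, 4, 8, 1, 7, 2, 5, 6
d = rank(height) − rank(sales): 3, 1, -7, 7, -5, 5, -2, -2; Σd² = 166
ρ = 1 − 6Σd² / [n(n²−1)] = 1 − 6×166 / (8×63) = 1 − 996/504 ≈ -0.976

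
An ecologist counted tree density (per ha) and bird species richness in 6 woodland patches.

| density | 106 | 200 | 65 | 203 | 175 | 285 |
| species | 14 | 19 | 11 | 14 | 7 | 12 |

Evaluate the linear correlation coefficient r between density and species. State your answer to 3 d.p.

n = 6, Σx = 1034, Σy = 77, Σx² = 208520, Σy² = 1067, Σxy = 13486
nΣxy − ΣxΣy = 80916 − 79618 = 1298
nΣx² − (Σx)² = 1251120 − 1069156 = 181964; nΣy² − (Σy)² = 6402 − 5929 = 473
r = 1298 / √(181964 × 473) = 1298 / 9277.3365 ≈ 0.140

0.140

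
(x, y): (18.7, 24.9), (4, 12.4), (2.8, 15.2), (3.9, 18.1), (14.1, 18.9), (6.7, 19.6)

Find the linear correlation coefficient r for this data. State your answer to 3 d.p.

n = 6, Σx = 50.2, Σy = 109.1, Σx² = 632.44, Σy² = 2073.79, Σxy = 1026.19
nΣxy − ΣxΣy = 6157.14 − 5476.82 = 680.32
nΣx² − (Σx)² = 3794.64 − 2520.04 = 1274.6; nΣy² − (Σy)² = 12442.74 − 11902.81 = 539.93
r = 680.32 / √(1274.6 × 539.93) = 680.32 / 829.5751 ≈ 0.820

0.820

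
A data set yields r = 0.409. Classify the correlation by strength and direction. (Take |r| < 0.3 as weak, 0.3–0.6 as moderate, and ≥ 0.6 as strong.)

moderate positive

r = 0.409 > 0 so the relationship is positive.
|r| = 0.409, which falls in the moderate range.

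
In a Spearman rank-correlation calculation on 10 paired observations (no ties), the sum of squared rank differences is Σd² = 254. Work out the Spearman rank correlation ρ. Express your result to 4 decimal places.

-0.5394

ρ = 1 − 6Σd² / [n(n²−1)] = 1 − 6×254 / (10×99)
  = 1 − 1524/990 = 1 − 1.53939 ≈ -0.5394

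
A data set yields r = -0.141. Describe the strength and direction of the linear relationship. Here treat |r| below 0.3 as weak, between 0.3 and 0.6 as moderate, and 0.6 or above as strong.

weak negative

r = -0.141 < 0 so the relationship is negative.
|r| = 0.141, which falls in the weak range.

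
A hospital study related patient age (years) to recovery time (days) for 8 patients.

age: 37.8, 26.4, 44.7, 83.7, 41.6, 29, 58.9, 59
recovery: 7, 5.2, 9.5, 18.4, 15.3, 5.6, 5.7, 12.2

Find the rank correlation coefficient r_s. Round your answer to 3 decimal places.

Rank age: 3, 1, 5, 8, 4, 2, 6, 7
Rank recovery: 4, 1, 5, 8, 7, 2, 3, 6
d = rank(age) − rank(recovery): -1, 0, 0, 0, -3, 0, 3, 1; Σd² = 20
ρ = 1 − 6Σd² / [n(n²−1)] = 1 − 6×20 / (8×63) = 1 − 120/504 ≈ 0.762

0.762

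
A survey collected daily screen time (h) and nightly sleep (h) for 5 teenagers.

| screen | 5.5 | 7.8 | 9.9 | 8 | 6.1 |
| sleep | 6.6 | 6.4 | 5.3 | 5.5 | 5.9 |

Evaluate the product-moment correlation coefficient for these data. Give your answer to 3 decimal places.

-0.742

n = 5, Σx = 37.3, Σy = 29.7, Σx² = 290.31, Σy² = 177.67, Σxy = 218.68
nΣxy − ΣxΣy = 1093.4 − 1107.81 = -14.41
nΣx² − (Σx)² = 1451.55 − 1391.29 = 60.26; nΣy² − (Σy)² = 888.35 − 882.09 = 6.26
r = -14.41 / √(60.26 × 6.26) = -14.41 / 19.4223 ≈ -0.742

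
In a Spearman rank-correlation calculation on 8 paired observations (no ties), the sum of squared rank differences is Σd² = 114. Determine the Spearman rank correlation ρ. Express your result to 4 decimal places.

ρ = 1 − 6Σd² / [n(n²−1)] = 1 − 6×114 / (8×63)
  = 1 − 684/504 = 1 − 1.35714 ≈ -0.3571

-0.3571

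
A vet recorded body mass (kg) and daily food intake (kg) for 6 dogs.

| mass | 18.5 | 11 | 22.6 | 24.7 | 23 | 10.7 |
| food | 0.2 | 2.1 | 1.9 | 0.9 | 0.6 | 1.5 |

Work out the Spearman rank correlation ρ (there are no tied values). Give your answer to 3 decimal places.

-0.371

Rank mass: 3, 2, 4, 6, 5, 1
Rank food: 1, 6, 5, 3, 2, 4
d = rank(mass) − rank(food): 2, -4, -1, 3, 3, -3; Σd² = 48
ρ = 1 − 6Σd² / [n(n²−1)] = 1 − 6×48 / (6×35) = 1 − 288/210 ≈ -0.371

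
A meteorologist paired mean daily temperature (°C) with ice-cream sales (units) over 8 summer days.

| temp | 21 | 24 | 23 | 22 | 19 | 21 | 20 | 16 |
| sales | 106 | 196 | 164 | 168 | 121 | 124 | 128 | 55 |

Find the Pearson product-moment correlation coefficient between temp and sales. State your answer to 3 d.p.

n = 8, Σx = 166, Σy = 1062, Σx² = 3488, Σy² = 154198, Σxy = 22741
nΣxy − ΣxΣy = 181928 − 176292 = 5636
nΣx² − (Σx)² = 27904 − 27556 = 348; nΣy² − (Σy)² = 1233584 − 1127844 = 105740
r = 5636 / √(348 × 105740) = 5636 / 6066.0959 ≈ 0.929

0.929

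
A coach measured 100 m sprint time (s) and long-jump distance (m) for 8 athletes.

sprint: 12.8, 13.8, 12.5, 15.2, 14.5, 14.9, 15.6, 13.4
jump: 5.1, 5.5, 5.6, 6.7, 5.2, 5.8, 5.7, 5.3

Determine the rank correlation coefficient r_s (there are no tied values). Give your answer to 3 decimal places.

0.619

Rank sprint: 2, 4, 1, 7, 5, 6, 8, 3
Rank jump: 1, 4, 5, 8, 2, 7, 6, 3
d = rank(sprint) − rank(jump): 1, 0, -4, -1, 3, -1, 2, 0; Σd² = 32
ρ = 1 − 6Σd² / [n(n²−1)] = 1 − 6×32 / (8×63) = 1 − 192/504 ≈ 0.619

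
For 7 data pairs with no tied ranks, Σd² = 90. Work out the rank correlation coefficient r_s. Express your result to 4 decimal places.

-0.6071

ρ = 1 − 6Σd² / [n(n²−1)] = 1 − 6×90 / (7×48)
  = 1 − 540/336 = 1 − 1.60714 ≈ -0.6071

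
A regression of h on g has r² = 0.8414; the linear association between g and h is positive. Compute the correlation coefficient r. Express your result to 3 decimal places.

0.917

|r| = √0.8414 = 0.917
The association is positive, so r = 0.917.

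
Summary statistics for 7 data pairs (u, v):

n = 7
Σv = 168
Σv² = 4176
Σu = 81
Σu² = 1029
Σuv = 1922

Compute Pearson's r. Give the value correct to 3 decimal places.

-0.191

r = (nΣuv − ΣuΣv) / √[(nΣu² − (Σu)²)(nΣv² − (Σv)²)]
Numerator: 7×1922 − 81×168 = -154
Denominator: √[(7203 − 6561)(29232 − 28224)] = √[642 × 1008] = 804.4476
r = -154 / 804.4476 ≈ -0.191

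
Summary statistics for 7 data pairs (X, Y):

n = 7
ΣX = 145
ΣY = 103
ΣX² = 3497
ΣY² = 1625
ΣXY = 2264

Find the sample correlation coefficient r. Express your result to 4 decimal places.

r = (nΣXY − ΣXΣY) / √[(nΣX² − (ΣX)²)(nΣY² − (ΣY)²)]
Numerator: 7×2264 − 145×103 = 913
Denominator: √[(24479 − 21025)(11375 − 10609)] = √[3454 × 766] = 1626.5805
r = 913 / 1626.5805 ≈ 0.5613

0.5613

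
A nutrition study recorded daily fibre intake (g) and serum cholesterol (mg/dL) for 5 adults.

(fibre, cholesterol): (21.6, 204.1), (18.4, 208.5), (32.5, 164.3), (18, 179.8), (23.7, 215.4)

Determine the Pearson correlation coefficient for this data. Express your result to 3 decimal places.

n = 5, Σx = 114.2, Σy = 972.1, Σx² = 2747.06, Σy² = 190848.75, Σxy = 21926.09
nΣxy − ΣxΣy = 109630.45 − 111013.82 = -1383.37
nΣx² − (Σx)² = 13735.3 − 13041.64 = 693.66; nΣy² − (Σy)² = 954243.75 − 944978.41 = 9265.34
r = -1383.37 / √(693.66 × 9265.34) = -1383.37 / 2535.1520 ≈ -0.546

-0.546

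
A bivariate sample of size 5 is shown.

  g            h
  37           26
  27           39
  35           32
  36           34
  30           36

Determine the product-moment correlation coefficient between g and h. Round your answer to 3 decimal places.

-0.858

n = 5, Σg = 165, Σh = 167, Σg² = 5519, Σh² = 5673, Σgh = 5439
nΣgh − ΣgΣh = 27195 − 27555 = -360
nΣg² − (Σg)² = 27595 − 27225 = 370; nΣh² − (Σh)² = 28365 − 27889 = 476
r = -360 / √(370 × 476) = -360 / 419.6665 ≈ -0.858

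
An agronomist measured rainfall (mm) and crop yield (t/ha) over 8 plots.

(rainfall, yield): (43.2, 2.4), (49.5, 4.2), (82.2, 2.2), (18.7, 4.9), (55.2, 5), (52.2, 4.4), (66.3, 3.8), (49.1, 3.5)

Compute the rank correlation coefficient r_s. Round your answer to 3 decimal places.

Rank rainfall: 2, 4, 8, 1, 6, 5, 7, 3
Rank yield: 2, 5, 1, 7, 8, 6, 4, 3
d = rank(rainfall) − rank(yield): 0, -1, 7, -6, -2, -1, 3, 0; Σd² = 100
ρ = 1 − 6Σd² / [n(n²−1)] = 1 − 6×100 / (8×63) = 1 − 600/504 ≈ -0.190

-0.190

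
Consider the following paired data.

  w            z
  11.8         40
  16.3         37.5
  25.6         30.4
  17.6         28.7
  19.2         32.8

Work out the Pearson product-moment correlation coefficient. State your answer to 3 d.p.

-0.730

n = 5, Σw = 90.5, Σz = 169.4, Σw² = 1738.69, Σz² = 5829.94, Σwz = 2996.37
nΣwz − ΣwΣz = 14981.85 − 15330.7 = -348.85
nΣw² − (Σw)² = 8693.45 − 8190.25 = 503.2; nΣz² − (Σz)² = 29149.7 − 28696.36 = 453.34
r = -348.85 / √(503.2 × 453.34) = -348.85 / 477.6198 ≈ -0.730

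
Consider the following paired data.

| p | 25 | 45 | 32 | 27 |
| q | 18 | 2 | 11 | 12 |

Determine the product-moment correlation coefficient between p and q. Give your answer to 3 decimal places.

-0.958

n = 4, Σp = 129, Σq = 43, Σp² = 4403, Σq² = 593, Σpq = 1216
nΣpq − ΣpΣq = 4864 − 5547 = -683
nΣp² − (Σp)² = 17612 − 16641 = 971; nΣq² − (Σq)² = 2372 − 1849 = 523
r = -683 / √(971 × 523) = -683 / 712.6240 ≈ -0.958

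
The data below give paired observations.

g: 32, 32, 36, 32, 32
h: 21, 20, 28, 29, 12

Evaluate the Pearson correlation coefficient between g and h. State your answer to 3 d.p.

n = 5, Σg = 164, Σh = 110, Σg² = 5392, Σh² = 2610, Σgh = 3632
nΣgh − ΣgΣh = 18160 − 18040 = 120
nΣg² − (Σg)² = 26960 − 26896 = 64; nΣh² − (Σh)² = 13050 − 12100 = 950
r = 120 / √(64 × 950) = 120 / 246.5766 ≈ 0.487

0.487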